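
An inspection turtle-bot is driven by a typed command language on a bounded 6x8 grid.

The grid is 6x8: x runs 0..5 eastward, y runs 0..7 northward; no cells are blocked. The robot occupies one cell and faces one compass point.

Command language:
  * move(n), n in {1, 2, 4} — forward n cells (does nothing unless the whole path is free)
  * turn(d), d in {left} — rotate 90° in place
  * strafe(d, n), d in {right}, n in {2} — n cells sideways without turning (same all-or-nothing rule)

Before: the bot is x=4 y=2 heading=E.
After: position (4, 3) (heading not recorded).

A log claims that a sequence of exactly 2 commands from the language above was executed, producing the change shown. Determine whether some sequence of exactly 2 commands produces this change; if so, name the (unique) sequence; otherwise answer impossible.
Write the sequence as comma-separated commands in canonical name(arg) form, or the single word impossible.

turn(left), move(1)

key: running move(1) before turn(left) would end elsewhere — order is forced
initial: x=4 y=2 heading=E
[1] after turn(left): x=4 y=2 heading=N
[2] after move(1): x=4 y=3 heading=N
all 25 alternatives checked — unique.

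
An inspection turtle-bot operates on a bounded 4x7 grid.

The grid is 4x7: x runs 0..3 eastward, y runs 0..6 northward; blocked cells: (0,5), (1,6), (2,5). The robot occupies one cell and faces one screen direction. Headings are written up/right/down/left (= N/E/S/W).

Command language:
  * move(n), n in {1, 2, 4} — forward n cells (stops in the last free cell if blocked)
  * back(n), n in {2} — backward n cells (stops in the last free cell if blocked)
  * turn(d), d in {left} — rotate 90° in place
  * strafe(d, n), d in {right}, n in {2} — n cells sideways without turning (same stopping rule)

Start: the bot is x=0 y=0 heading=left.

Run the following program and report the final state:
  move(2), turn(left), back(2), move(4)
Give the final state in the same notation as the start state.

initial: x=0 y=0 heading=left
[1] after move(2): x=0 y=0 heading=left
[2] after turn(left): x=0 y=0 heading=down
[3] after back(2): x=0 y=2 heading=down
[4] after move(4): x=0 y=0 heading=down

x=0 y=0 heading=down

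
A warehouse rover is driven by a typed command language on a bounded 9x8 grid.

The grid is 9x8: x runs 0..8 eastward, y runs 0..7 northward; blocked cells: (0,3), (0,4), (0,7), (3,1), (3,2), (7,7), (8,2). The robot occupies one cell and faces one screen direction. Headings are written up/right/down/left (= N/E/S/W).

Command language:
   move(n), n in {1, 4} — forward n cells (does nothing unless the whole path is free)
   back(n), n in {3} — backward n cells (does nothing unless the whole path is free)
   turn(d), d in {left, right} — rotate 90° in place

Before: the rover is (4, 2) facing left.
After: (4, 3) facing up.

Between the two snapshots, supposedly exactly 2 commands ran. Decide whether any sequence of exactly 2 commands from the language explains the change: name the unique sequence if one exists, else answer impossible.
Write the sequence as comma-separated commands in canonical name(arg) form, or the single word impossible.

key: running move(1) before turn(right) would end elsewhere — order is forced
initial: (4, 2) facing left
[1] after turn(right): (4, 2) facing up
[2] after move(1): (4, 3) facing up
no rival 2-sequence matches.

turn(right), move(1)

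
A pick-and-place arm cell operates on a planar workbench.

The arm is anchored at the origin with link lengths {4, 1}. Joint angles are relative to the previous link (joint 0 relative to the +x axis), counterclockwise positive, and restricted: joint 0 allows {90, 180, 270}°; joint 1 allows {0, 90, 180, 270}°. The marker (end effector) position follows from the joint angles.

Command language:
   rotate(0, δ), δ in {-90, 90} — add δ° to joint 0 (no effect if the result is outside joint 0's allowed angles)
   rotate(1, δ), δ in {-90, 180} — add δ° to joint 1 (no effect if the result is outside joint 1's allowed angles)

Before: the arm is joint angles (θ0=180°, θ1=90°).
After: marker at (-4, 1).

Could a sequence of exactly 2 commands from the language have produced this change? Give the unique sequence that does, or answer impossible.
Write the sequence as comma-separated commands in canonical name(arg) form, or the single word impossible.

rotate(1, -90), rotate(1, -90)

t0: joint angles (θ0=180°, θ1=90°)
t=1 rotate(1, -90) ⇒ joint angles (θ0=180°, θ1=0°)
t=2 rotate(1, -90) ⇒ joint angles (θ0=180°, θ1=270°)
no other 2-command option fits: unique.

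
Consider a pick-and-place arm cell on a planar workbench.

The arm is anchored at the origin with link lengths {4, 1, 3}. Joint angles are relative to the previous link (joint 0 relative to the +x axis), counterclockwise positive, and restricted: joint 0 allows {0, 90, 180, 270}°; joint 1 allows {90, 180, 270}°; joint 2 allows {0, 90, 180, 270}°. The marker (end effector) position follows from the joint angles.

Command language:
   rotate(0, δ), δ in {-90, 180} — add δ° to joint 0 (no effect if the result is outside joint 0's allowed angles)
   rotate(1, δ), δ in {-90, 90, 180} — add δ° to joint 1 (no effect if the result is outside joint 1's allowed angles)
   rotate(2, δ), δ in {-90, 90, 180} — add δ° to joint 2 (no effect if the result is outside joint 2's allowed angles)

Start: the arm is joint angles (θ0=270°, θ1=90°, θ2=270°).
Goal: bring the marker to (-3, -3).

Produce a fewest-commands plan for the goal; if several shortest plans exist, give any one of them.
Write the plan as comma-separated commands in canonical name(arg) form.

rotate(2, 180), rotate(1, 90)

begin: joint angles (θ0=270°, θ1=90°, θ2=270°)
t=1 rotate(2, 180) ⇒ joint angles (θ0=270°, θ1=90°, θ2=90°)
t=2 rotate(1, 90) ⇒ joint angles (θ0=270°, θ1=180°, θ2=90°)
shorter routes all fall short; 2 is best.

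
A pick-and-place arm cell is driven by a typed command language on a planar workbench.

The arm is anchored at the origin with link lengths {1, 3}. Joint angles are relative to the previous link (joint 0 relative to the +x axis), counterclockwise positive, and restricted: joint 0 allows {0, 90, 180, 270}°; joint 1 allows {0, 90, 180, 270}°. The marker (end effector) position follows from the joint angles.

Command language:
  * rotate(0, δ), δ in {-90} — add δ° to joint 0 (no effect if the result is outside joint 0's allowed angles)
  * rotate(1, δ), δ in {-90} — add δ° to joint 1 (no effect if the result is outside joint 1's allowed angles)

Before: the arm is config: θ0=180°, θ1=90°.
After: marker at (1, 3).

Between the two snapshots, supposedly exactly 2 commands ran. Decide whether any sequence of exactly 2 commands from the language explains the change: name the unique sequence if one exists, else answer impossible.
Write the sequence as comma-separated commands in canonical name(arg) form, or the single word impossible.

rotate(0, -90), rotate(0, -90)

begin: config: θ0=180°, θ1=90°
1. rotate(0, -90) → config: θ0=90°, θ1=90°
2. rotate(0, -90) → config: θ0=0°, θ1=90°
no rival 2-sequence matches.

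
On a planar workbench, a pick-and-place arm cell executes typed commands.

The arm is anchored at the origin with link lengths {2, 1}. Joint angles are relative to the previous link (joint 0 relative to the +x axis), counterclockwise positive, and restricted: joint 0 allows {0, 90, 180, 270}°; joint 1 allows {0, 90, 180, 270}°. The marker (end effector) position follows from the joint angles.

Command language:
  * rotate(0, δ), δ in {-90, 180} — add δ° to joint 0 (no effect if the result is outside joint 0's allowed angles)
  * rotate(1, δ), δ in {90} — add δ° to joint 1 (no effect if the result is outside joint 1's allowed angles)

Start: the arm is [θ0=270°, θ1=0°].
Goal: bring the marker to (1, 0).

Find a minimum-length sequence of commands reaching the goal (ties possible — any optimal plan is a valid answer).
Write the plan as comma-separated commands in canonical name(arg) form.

rotate(0, 180), rotate(0, -90), rotate(1, 90), rotate(1, 90)

start: [θ0=270°, θ1=0°]
1. rotate(0, 180) → [θ0=90°, θ1=0°]
2. rotate(0, -90) → [θ0=0°, θ1=0°]
3. rotate(1, 90) → [θ0=0°, θ1=90°]
4. rotate(1, 90) → [θ0=0°, θ1=180°]
shorter routes all fall short; 4 is best.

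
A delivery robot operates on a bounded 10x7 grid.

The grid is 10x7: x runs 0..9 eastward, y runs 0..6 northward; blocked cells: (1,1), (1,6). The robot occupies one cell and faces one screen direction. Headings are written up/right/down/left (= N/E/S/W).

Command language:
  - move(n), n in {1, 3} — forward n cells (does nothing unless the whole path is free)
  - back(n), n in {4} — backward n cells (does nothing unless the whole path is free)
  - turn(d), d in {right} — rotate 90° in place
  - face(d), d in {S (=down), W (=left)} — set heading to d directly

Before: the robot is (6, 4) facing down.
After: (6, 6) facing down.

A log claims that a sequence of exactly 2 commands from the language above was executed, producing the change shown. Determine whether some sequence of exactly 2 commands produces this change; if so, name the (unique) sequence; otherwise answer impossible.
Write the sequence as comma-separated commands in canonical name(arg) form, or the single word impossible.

impossible

every 2-command combo misses the target.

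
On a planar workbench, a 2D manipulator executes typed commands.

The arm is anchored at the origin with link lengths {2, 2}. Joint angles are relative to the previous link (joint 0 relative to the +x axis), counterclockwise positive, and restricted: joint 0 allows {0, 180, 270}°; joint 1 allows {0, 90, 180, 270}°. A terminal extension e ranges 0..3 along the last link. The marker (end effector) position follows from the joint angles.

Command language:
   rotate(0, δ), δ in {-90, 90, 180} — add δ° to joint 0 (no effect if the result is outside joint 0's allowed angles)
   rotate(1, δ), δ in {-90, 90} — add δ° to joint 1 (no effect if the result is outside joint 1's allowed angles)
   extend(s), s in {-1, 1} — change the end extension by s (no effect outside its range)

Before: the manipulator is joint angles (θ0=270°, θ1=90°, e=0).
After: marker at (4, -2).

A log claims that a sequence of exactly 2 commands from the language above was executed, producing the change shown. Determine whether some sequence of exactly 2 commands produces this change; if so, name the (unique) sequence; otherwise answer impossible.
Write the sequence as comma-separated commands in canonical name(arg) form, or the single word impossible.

extend(1), extend(1)

initial: joint angles (θ0=270°, θ1=90°, e=0)
[1] after extend(1): joint angles (θ0=270°, θ1=90°, e=1)
[2] after extend(1): joint angles (θ0=270°, θ1=90°, e=2)
all 49 alternatives checked — unique.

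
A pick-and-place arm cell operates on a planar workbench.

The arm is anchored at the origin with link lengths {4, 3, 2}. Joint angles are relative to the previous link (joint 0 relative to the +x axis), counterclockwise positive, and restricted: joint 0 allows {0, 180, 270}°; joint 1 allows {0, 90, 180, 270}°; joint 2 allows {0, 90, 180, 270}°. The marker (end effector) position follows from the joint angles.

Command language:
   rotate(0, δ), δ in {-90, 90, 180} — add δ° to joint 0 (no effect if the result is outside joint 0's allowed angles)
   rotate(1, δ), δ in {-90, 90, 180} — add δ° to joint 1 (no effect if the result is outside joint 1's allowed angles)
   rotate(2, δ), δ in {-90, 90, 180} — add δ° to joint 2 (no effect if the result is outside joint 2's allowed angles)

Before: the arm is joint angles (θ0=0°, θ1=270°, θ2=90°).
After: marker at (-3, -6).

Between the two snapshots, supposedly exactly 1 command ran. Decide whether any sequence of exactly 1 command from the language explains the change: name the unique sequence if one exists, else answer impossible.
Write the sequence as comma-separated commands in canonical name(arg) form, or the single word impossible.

t0: joint angles (θ0=0°, θ1=270°, θ2=90°)
[1] after rotate(0, -90): joint angles (θ0=270°, θ1=270°, θ2=90°)
all 9 alternatives checked — unique.

rotate(0, -90)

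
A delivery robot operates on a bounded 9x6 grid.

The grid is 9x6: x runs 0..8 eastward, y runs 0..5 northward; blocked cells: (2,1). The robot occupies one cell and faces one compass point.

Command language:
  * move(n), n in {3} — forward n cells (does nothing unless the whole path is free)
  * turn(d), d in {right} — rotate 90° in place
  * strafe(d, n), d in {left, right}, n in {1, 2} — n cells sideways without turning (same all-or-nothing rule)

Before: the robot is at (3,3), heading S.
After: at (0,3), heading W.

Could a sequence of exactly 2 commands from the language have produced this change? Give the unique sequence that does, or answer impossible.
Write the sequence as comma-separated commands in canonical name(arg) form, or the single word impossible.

turn(right), move(3)

key: running move(3) before turn(right) would end elsewhere — order is forced
from: at (3,3), heading S
step 1 (turn(right)): at (3,3), heading W
step 2 (move(3)): at (0,3), heading W
all 36 alternatives checked — unique.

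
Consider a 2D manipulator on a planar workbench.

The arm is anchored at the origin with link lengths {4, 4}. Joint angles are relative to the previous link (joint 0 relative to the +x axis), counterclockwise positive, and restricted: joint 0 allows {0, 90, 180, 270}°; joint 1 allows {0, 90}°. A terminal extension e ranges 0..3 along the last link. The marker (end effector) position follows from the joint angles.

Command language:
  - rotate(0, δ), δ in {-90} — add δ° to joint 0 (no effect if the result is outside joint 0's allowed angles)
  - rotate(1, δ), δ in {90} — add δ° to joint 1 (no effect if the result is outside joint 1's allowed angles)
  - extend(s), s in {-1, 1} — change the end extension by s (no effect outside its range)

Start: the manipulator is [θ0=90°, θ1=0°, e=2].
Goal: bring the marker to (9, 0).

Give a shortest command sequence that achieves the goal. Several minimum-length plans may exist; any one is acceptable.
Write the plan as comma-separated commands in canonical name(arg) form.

extend(-1), rotate(0, -90)

t0: [θ0=90°, θ1=0°, e=2]
[1] after extend(-1): [θ0=90°, θ1=0°, e=1]
[2] after rotate(0, -90): [θ0=0°, θ1=0°, e=1]
minimal: 2 command(s), checked below 2.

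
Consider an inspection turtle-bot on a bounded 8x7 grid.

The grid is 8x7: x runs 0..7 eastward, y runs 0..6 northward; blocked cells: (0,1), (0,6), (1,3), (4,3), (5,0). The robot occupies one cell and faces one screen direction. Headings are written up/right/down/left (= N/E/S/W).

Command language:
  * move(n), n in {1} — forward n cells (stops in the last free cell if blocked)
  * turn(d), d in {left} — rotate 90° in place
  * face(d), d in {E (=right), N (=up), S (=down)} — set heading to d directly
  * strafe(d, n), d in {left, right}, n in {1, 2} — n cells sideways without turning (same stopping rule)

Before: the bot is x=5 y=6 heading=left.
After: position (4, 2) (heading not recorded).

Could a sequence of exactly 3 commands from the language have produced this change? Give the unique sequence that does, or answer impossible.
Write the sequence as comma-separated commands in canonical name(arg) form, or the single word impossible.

key: order matters: swapping strafe(left, 2) and move(1) lands elsewhere
initial: x=5 y=6 heading=left
step 1 (strafe(left, 2)): x=5 y=4 heading=left
step 2 (strafe(left, 2)): x=5 y=2 heading=left
step 3 (move(1)): x=4 y=2 heading=left
all 729 alternatives checked — unique.

strafe(left, 2), strafe(left, 2), move(1)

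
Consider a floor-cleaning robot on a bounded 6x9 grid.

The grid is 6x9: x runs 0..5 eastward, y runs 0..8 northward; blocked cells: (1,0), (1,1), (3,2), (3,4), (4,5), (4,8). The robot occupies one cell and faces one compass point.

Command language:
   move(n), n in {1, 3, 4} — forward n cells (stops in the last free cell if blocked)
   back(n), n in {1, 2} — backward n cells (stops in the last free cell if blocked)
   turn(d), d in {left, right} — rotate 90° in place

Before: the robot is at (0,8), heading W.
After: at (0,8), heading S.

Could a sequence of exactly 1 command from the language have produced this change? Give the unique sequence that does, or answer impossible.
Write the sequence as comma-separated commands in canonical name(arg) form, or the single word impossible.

key: parked at (0,8) the whole time — nothing moves the robot
begin: at (0,8), heading W
t=1 turn(left) ⇒ at (0,8), heading S
uniquely the one of 7 1-step routes that fits.

turn(left)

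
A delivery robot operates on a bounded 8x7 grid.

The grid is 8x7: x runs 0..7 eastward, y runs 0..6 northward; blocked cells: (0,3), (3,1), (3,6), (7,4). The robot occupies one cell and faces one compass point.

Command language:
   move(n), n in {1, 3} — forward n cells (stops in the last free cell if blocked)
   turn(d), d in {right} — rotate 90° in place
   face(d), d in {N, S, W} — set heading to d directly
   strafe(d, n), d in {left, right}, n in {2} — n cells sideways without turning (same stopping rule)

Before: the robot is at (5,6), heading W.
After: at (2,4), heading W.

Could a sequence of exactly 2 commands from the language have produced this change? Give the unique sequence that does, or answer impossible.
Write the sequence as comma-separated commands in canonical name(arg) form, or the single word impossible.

strafe(left, 2), move(3)

key: still facing W at the end — nothing in the sequence rotates
begin: at (5,6), heading W
step 1 (strafe(left, 2)): at (5,4), heading W
step 2 (move(3)): at (2,4), heading W
no rival 2-sequence matches.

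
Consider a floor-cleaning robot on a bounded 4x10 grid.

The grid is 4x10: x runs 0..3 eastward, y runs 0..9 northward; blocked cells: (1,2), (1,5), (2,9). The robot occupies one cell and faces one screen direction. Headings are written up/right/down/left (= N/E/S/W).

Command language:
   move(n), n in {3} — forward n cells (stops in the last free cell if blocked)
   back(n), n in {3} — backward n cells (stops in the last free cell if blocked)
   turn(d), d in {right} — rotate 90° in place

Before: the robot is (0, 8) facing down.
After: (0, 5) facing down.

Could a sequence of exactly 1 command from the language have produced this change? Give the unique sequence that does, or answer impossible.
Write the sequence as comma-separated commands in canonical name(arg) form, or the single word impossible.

key: still facing S — the one step turns nothing
initial: (0, 8) facing down
[1] after move(3): (0, 5) facing down
no rival 1-sequence matches.

move(3)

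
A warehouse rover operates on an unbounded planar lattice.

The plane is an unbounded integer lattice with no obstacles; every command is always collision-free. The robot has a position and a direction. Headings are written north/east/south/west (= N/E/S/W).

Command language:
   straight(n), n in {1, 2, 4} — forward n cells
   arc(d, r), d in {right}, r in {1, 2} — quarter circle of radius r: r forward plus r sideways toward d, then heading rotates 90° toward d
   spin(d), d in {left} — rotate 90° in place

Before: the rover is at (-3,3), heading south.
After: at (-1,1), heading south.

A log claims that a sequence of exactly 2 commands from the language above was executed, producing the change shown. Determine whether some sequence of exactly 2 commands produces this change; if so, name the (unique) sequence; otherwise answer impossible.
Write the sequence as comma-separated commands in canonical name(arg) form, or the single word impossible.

spin(left), arc(right, 2)

key: running arc(right, 2) before spin(left) would end elsewhere — order is forced
initial: at (-3,3), heading south
1. spin(left) → at (-3,3), heading east
2. arc(right, 2) → at (-1,1), heading south
all 36 alternatives checked — unique.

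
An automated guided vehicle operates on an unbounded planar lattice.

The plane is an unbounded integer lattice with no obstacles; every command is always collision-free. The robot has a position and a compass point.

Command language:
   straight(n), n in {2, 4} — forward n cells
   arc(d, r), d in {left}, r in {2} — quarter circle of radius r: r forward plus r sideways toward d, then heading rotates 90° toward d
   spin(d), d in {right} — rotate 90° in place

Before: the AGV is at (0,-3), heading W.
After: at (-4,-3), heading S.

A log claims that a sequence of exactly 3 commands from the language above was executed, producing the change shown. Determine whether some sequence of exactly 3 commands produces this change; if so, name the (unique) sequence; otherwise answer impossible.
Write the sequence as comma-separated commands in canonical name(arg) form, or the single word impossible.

spin(right), arc(left, 2), arc(left, 2)

key: position moved to (-4,-3) AND the heading swung to S — translation plus rotation needed
start: at (0,-3), heading W
t=1 spin(right) ⇒ at (0,-3), heading N
t=2 arc(left, 2) ⇒ at (-2,-1), heading W
t=3 arc(left, 2) ⇒ at (-4,-3), heading S
no other 3-command option fits: unique.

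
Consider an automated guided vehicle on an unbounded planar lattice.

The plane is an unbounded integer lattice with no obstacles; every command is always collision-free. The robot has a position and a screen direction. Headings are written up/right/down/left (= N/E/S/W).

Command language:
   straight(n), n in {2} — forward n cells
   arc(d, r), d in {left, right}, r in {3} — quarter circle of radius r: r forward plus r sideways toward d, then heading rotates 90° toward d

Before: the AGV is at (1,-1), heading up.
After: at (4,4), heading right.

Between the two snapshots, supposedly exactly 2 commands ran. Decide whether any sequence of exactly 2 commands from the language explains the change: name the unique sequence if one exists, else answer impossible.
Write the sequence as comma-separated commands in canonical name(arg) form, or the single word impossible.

straight(2), arc(right, 3)

key: running arc(right, 3) before straight(2) would end elsewhere — order is forced
begin: at (1,-1), heading up
t=1 straight(2) ⇒ at (1,1), heading up
t=2 arc(right, 3) ⇒ at (4,4), heading right
no rival 2-sequence matches.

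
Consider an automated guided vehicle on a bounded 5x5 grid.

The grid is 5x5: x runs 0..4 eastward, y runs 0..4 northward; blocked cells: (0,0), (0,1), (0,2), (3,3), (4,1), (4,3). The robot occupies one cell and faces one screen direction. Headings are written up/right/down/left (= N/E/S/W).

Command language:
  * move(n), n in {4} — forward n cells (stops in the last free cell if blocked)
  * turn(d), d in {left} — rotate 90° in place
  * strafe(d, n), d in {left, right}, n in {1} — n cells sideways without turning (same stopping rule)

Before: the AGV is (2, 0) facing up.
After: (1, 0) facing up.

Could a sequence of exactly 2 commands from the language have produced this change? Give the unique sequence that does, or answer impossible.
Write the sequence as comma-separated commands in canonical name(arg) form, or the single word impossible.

key: the second strafe(left, 1) is stopped early by the blocked cell at (0,0)
start: (2, 0) facing up
[1] after strafe(left, 1): (1, 0) facing up
[2] after strafe(left, 1): (1, 0) facing up
no other 2-command option fits: unique.

strafe(left, 1), strafe(left, 1)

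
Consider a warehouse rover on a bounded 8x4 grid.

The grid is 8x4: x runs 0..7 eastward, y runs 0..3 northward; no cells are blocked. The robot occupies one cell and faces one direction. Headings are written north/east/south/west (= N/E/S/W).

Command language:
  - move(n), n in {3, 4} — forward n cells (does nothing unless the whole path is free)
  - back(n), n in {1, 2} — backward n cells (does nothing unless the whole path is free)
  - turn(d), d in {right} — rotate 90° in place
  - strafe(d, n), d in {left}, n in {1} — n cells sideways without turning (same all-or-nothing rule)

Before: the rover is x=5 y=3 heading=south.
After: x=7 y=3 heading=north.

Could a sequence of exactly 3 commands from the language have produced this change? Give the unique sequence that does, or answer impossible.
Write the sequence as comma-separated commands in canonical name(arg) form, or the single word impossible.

key: cell and facing (now N) both changed — the 3 commands mix motion and turning
initial: x=5 y=3 heading=south
1. turn(right) → x=5 y=3 heading=west
2. back(2) → x=7 y=3 heading=west
3. turn(right) → x=7 y=3 heading=north
no rival 3-sequence matches.

turn(right), back(2), turn(right)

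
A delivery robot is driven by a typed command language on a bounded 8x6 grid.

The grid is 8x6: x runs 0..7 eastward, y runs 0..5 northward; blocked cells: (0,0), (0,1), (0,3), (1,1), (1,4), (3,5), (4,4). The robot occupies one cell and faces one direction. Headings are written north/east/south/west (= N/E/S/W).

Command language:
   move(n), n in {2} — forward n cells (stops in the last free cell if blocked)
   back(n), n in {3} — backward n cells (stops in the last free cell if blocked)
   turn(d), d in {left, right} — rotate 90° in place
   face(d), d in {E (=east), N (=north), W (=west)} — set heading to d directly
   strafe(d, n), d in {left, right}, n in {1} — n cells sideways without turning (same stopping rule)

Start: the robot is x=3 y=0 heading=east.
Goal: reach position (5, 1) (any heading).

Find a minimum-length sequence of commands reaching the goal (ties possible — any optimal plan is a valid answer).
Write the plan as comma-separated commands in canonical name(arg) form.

move(2), strafe(left, 1)

t0: x=3 y=0 heading=east
t=1 move(2) ⇒ x=5 y=0 heading=east
t=2 strafe(left, 1) ⇒ x=5 y=1 heading=east
no 1-step plan works, so 2 is optimal.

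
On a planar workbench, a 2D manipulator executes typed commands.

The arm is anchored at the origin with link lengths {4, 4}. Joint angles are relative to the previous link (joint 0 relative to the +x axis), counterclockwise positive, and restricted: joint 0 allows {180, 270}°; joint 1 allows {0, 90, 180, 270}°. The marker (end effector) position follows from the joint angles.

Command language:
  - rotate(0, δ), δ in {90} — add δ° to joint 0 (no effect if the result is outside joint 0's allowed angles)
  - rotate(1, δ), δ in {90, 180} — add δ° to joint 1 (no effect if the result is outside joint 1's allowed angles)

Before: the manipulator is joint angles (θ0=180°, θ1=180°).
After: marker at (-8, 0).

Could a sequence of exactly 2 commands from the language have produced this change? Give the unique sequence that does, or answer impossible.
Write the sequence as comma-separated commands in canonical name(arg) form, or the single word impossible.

rotate(1, 90), rotate(1, 90)

start: joint angles (θ0=180°, θ1=180°)
1. rotate(1, 90) → joint angles (θ0=180°, θ1=270°)
2. rotate(1, 90) → joint angles (θ0=180°, θ1=0°)
all 9 alternatives checked — unique.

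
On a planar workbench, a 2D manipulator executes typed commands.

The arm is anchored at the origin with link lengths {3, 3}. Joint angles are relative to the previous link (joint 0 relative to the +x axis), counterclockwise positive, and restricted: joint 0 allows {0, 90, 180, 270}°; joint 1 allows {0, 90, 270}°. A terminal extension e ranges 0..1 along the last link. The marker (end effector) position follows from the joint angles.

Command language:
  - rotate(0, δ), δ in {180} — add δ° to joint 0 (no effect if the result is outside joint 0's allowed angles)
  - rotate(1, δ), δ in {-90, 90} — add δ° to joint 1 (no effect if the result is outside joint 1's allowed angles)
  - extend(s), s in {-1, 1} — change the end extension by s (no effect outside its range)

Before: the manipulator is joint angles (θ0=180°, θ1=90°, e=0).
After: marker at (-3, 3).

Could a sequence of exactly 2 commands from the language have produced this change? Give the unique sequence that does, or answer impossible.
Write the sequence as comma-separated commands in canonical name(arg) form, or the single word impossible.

rotate(1, -90), rotate(1, -90)

from: joint angles (θ0=180°, θ1=90°, e=0)
1. rotate(1, -90) → joint angles (θ0=180°, θ1=0°, e=0)
2. rotate(1, -90) → joint angles (θ0=180°, θ1=270°, e=0)
no other 2-command option fits: unique.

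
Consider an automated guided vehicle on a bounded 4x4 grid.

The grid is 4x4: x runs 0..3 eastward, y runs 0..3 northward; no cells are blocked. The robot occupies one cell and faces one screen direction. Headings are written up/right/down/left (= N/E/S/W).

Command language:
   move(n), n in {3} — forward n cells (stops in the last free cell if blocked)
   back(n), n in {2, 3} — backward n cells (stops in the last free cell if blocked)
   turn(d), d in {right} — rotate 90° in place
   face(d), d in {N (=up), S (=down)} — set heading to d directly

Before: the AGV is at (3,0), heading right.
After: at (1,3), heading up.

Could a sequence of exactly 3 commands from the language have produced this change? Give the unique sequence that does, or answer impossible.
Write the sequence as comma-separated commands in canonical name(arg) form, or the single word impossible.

key: order matters: swapping back(2) and move(3) lands elsewhere
t0: at (3,0), heading right
1. back(2) → at (1,0), heading right
2. face(N) → at (1,0), heading up
3. move(3) → at (1,3), heading up
no other 3-command option fits: unique.

back(2), face(N), move(3)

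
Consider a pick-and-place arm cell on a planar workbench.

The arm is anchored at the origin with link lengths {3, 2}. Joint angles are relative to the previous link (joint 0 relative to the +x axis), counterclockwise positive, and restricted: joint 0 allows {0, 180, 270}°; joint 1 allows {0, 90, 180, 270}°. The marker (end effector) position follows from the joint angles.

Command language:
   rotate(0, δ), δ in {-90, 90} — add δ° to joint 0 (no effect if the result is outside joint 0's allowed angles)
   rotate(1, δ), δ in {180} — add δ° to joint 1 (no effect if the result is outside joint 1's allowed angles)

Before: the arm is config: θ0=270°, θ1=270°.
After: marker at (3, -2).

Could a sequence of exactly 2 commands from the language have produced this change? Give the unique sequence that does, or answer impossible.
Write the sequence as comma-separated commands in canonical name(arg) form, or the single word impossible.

rotate(0, 90), rotate(0, 90)

initial: config: θ0=270°, θ1=270°
t=1 rotate(0, 90) ⇒ config: θ0=0°, θ1=270°
t=2 rotate(0, 90) ⇒ config: θ0=0°, θ1=270°
all 9 alternatives checked — unique.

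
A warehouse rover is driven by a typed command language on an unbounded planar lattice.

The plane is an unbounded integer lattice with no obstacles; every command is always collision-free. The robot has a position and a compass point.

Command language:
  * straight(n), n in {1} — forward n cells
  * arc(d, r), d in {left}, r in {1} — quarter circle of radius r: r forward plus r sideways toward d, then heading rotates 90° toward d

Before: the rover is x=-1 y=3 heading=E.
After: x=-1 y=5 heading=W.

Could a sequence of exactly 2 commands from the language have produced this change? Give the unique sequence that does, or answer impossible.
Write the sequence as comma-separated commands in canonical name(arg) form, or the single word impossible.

key: position moved to (-1,5) AND the heading swung to W — translation plus rotation needed
initial: x=-1 y=3 heading=E
step 1 (arc(left, 1)): x=0 y=4 heading=N
step 2 (arc(left, 1)): x=-1 y=5 heading=W
all 4 alternatives checked — unique.

arc(left, 1), arc(left, 1)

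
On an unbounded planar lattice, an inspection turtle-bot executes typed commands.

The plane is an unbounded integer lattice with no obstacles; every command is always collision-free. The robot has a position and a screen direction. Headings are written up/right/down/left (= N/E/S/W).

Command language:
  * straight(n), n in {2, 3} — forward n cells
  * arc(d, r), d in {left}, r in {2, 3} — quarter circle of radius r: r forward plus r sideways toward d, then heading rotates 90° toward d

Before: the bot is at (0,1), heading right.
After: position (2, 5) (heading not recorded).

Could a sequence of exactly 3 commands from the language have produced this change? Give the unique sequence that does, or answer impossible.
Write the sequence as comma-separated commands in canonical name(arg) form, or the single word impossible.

key: running arc(left, 2) before straight(2) would end elsewhere — order is forced
t0: at (0,1), heading right
step 1 (straight(2)): at (2,1), heading right
step 2 (arc(left, 2)): at (4,3), heading up
step 3 (arc(left, 2)): at (2,5), heading left
all 64 alternatives checked — unique.

straight(2), arc(left, 2), arc(left, 2)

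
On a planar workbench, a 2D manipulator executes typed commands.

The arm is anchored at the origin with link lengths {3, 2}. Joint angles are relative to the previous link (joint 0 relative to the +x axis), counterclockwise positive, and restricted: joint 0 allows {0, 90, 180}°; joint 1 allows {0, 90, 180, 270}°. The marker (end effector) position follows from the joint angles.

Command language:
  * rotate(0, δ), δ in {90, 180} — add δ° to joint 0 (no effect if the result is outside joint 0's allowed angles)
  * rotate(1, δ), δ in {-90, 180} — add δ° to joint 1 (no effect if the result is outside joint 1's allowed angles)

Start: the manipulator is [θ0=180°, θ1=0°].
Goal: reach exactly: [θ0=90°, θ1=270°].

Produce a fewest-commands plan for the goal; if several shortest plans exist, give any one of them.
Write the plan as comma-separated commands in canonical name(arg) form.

t0: [θ0=180°, θ1=0°]
1. rotate(1, -90) → [θ0=180°, θ1=270°]
2. rotate(0, 180) → [θ0=0°, θ1=270°]
3. rotate(0, 90) → [θ0=90°, θ1=270°]
shorter routes all fall short; 3 is best.

rotate(1, -90), rotate(0, 180), rotate(0, 90)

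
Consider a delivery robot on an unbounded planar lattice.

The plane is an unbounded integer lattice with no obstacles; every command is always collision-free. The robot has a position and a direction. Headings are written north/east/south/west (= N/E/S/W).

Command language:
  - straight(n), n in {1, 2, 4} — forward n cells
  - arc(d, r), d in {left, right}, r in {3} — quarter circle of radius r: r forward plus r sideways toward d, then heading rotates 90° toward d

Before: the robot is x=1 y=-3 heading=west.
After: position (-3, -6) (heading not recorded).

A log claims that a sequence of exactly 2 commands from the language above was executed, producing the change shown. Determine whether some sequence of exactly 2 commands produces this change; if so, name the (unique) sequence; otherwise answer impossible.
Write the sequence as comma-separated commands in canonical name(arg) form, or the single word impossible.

straight(1), arc(left, 3)

key: order matters: swapping straight(1) and arc(left, 3) lands elsewhere
from: x=1 y=-3 heading=west
t=1 straight(1) ⇒ x=0 y=-3 heading=west
t=2 arc(left, 3) ⇒ x=-3 y=-6 heading=south
no other 2-command option fits: unique.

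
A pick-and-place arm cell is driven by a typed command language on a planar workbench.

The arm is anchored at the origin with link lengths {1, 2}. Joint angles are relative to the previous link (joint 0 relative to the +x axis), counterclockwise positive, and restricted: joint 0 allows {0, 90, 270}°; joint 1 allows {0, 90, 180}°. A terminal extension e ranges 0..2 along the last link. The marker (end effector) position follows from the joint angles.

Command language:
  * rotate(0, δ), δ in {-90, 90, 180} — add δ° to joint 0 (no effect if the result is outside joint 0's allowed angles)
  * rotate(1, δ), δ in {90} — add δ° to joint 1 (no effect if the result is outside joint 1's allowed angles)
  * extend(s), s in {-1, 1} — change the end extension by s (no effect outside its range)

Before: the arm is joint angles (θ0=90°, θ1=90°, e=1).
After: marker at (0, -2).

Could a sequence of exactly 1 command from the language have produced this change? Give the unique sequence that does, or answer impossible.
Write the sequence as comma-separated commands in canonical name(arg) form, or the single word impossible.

t0: joint angles (θ0=90°, θ1=90°, e=1)
[1] after rotate(1, 90): joint angles (θ0=90°, θ1=180°, e=1)
no rival 1-sequence matches.

rotate(1, 90)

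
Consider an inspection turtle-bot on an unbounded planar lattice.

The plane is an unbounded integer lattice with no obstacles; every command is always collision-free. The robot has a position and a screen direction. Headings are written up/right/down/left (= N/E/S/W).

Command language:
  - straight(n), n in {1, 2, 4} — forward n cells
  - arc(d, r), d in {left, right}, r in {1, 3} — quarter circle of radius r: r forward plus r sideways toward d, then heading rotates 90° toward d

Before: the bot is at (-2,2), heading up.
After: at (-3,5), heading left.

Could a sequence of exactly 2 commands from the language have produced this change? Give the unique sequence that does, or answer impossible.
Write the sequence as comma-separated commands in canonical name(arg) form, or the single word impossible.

straight(2), arc(left, 1)

key: running arc(left, 1) before straight(2) would end elsewhere — order is forced
start: at (-2,2), heading up
1. straight(2) → at (-2,4), heading up
2. arc(left, 1) → at (-3,5), heading left
all 49 alternatives checked — unique.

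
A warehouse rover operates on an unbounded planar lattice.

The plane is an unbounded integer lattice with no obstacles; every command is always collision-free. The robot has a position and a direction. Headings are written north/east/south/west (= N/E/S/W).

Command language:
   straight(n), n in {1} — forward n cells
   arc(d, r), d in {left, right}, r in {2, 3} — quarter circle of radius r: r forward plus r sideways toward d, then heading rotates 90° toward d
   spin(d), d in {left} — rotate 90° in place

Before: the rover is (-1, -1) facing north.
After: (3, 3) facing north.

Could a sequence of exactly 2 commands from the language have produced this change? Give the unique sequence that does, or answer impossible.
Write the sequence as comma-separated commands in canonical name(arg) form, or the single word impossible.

arc(right, 2), arc(left, 2)

key: running arc(left, 2) before arc(right, 2) would end elsewhere — order is forced
t0: (-1, -1) facing north
1. arc(right, 2) → (1, 1) facing east
2. arc(left, 2) → (3, 3) facing north
no other 2-command option fits: unique.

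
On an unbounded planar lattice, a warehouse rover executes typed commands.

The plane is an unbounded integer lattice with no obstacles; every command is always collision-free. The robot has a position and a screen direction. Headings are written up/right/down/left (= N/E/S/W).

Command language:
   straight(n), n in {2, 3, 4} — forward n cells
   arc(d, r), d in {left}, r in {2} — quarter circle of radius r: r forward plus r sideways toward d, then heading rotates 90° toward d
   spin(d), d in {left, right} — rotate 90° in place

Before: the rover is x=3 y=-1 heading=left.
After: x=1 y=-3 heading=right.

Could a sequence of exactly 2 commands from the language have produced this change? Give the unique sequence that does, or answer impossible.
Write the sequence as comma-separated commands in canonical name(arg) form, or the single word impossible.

key: order matters: swapping arc(left, 2) and spin(left) lands elsewhere
from: x=3 y=-1 heading=left
step 1 (arc(left, 2)): x=1 y=-3 heading=down
step 2 (spin(left)): x=1 y=-3 heading=right
no rival 2-sequence matches.

arc(left, 2), spin(left)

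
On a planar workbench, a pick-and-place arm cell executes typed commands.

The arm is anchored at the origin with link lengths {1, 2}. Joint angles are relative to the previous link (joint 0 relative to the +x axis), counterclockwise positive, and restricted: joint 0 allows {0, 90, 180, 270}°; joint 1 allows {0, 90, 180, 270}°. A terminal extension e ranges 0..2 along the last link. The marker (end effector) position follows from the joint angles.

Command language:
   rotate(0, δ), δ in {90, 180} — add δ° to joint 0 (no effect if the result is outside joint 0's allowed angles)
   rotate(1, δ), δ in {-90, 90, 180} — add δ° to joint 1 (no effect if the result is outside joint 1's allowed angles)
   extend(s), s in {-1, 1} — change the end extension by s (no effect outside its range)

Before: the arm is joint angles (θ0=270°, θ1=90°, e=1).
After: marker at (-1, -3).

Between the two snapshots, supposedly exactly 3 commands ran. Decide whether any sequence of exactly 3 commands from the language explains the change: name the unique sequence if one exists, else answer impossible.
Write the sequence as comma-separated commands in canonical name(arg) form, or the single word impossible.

begin: joint angles (θ0=270°, θ1=90°, e=1)
1. rotate(0, 90) → joint angles (θ0=0°, θ1=90°, e=1)
2. rotate(0, 90) → joint angles (θ0=90°, θ1=90°, e=1)
3. rotate(0, 90) → joint angles (θ0=180°, θ1=90°, e=1)
all 343 alternatives checked — unique.

rotate(0, 90), rotate(0, 90), rotate(0, 90)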